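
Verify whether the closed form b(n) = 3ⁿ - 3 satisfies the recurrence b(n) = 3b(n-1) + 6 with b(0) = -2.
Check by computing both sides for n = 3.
From the recurrence with b(0) = -2:
  b(0) = -2, b(1) = 0, b(2) = 6, b(3) = 24
  so the recurrence gives b(3) = 24.
From the proposed closed form b(n) = 3ⁿ - 3:
  b(3) = 24.
Both sides give 24 at n = 3, and the initial condition(s) match, so the closed form is consistent.

Yes, the closed form is correct.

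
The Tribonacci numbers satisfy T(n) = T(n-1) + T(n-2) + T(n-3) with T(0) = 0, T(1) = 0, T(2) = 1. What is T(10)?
Computing the sequence terms:
0, 0, 1, 1, 2, 4, 7, 13, 24, 44, 81

81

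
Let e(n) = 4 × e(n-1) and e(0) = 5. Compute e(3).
Computing step by step:
e(0) = 5
e(1) = 4 × 5 = 20
e(2) = 4 × 20 = 80
e(3) = 4 × 80 = 320

320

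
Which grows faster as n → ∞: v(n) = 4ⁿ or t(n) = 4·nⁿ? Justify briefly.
Comparing growth rates:
Growth-rate hierarchy: log n ≺ any polynomial ≺ any exponential cⁿ (c>1) ≺ n! ≺ nⁿ.
super-exponential nⁿ dominates exponential base 4 asymptotically.

t(n) grows faster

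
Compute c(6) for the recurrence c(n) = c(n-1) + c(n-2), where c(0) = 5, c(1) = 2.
Computing the sequence terms:
5, 2, 7, 9, 16, 25, 41

41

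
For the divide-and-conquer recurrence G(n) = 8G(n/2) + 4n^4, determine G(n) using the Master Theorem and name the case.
Master Theorem template: G(n) = a·G(n/b) + f(n).
Here: a=8, b=2, f(n)=4n^4
Compute log_b(a) = log_2(8) = 3.
f(n) = 4n^4 = Ω(n^(3+ε)) with ε = 1, and the regularity condition holds (a·f(n/b) = (a/b^4)·f(n) with a/b^4 = 2^-1 < 1). Case 3: G(n) = Θ(f(n)) = Θ(n^4).

Case 3: G(n) = Θ(n^4)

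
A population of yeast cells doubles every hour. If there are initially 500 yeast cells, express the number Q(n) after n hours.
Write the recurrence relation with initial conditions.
Each hour multiplies the count by 2, so the count after n hours depends only on the count after n-1 hours: Q(n) = 2 × Q(n-1). The starting count gives Q(0) = 500.
Unrolling n times gives the closed form Q(n) = 500 × 2ⁿ.

Q(n) = 2 × Q(n-1), Q(0) = 500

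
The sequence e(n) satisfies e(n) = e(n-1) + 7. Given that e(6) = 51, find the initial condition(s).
e(6) = e(0) + 6·7, so e(0) = 51 - 42 = 9.

e(0) = 9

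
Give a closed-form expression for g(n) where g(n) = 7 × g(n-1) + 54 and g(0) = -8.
Recurrence: g(n) = 7 × g(n-1) + 54, initial: g(0) = -8.
Try g(n) = A·7ⁿ + C. Substituting: A·7ⁿ + C = 7(A·7ⁿ⁻¹ + C) + 54 = A·7ⁿ + 7C + 54, so C = 7C + 54, giving C = -9. Then g(0) = A - 9 = -8 gives A = 1.

g(n) = 7ⁿ - 9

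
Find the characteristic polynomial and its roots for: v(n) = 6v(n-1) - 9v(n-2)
Substitute v(n) = rⁿ and divide through by rⁿ⁻²: r² - 6r + 9 = 0
Factor: (r - 3)² = 0, so r = 3 (double root).
General solution: v(n) = (A + Bn)·3ⁿ

Characteristic: r² - 6r + 9 = 0, Roots: r = 3 (double root)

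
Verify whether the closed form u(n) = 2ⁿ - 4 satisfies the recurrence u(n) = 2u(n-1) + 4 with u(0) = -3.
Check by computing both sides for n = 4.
From the recurrence with u(0) = -3:
  u(0) = -3, u(1) = -2, u(2) = 0, u(3) = 4, u(4) = 12
  so the recurrence gives u(4) = 12.
From the proposed closed form u(n) = 2ⁿ - 4:
  u(4) = 12.
Both sides give 12 at n = 4, and the initial condition(s) match, so the closed form is consistent.

Yes, the closed form is correct.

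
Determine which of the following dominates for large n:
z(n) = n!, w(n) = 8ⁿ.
Comparing growth rates:
Growth-rate hierarchy: log n ≺ any polynomial ≺ any exponential cⁿ (c>1) ≺ n! ≺ nⁿ.
factorial dominates exponential base 8 asymptotically.

z(n) grows faster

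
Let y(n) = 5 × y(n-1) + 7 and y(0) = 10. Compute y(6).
Computing step by step:
y(0) = 10
y(1) = 5 × 10 + 7 = 57
y(2) = 5 × 57 + 7 = 292
y(3) = 5 × 292 + 7 = 1467
y(4) = 5 × 1467 + 7 = 7342
y(5) = 5 × 7342 + 7 = 36717
y(6) = 5 × 36717 + 7 = 183592

183592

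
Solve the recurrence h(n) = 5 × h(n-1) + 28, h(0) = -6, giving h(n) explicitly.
Recurrence: h(n) = 5 × h(n-1) + 28, initial: h(0) = -6.
Try h(n) = A·5ⁿ + C. Substituting: A·5ⁿ + C = 5(A·5ⁿ⁻¹ + C) + 28 = A·5ⁿ + 5C + 28, so C = 5C + 28, giving C = -7. Then h(0) = A - 7 = -6 gives A = 1.

h(n) = 5ⁿ - 7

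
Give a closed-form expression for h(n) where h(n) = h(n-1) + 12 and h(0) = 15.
Recurrence: h(n) = h(n-1) + 12, initial: h(0) = 15.
Each step adds 12, so h(n) = h(0) + 12n = 12n + 15.

h(n) = 12n + 15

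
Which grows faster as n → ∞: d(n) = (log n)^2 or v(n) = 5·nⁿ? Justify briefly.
Comparing growth rates:
Growth-rate hierarchy: log n ≺ any polynomial ≺ any exponential cⁿ (c>1) ≺ n! ≺ nⁿ.
super-exponential nⁿ dominates polylogarithmic (log n)^2 asymptotically.

v(n) grows faster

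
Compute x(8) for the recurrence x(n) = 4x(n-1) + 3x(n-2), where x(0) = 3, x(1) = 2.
Computing the sequence terms:
3, 2, 17, 74, 347, 1610, 7481, 34754, 161459

161459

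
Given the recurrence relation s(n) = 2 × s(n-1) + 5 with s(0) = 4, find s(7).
Computing step by step:
s(0) = 4
s(1) = 2 × 4 + 5 = 13
s(2) = 2 × 13 + 5 = 31
s(3) = 2 × 31 + 5 = 67
s(4) = 2 × 67 + 5 = 139
s(5) = 2 × 139 + 5 = 283
s(6) = 2 × 283 + 5 = 571
s(7) = 2 × 571 + 5 = 1147

1147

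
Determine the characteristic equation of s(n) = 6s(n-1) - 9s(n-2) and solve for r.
Substitute s(n) = rⁿ and divide through by rⁿ⁻²: r² - 6r + 9 = 0
Factor: (r - 3)² = 0, so r = 3 (double root).
General solution: s(n) = (A + Bn)·3ⁿ

Characteristic: r² - 6r + 9 = 0, Roots: r = 3 (double root)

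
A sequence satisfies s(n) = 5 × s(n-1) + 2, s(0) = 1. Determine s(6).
Computing step by step:
s(0) = 1
s(1) = 5 × 1 + 2 = 7
s(2) = 5 × 7 + 2 = 37
s(3) = 5 × 37 + 2 = 187
s(4) = 5 × 187 + 2 = 937
s(5) = 5 × 937 + 2 = 4687
s(6) = 5 × 4687 + 2 = 23437

23437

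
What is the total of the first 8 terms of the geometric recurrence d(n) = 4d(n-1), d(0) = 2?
Computing the sequence terms: 2, 8, 32, 128, 512, 2048, 8192, 32768
Adding these values together:

43690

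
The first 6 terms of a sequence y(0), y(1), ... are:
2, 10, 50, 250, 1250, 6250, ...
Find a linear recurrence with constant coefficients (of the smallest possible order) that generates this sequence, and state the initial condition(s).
Look for the lowest-order linear relation among consecutive terms.
Observation: each term is 5× the previous.
Check at n=2: 5·10 = 50. ✓

y(n) = 5 × y(n-1), y(0) = 2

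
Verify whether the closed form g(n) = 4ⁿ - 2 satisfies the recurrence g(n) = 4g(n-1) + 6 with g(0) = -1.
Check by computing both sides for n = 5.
From the recurrence with g(0) = -1:
  g(0) = -1, g(1) = 2, g(2) = 14, g(3) = 62, g(4) = 254, g(5) = 1022
  so the recurrence gives g(5) = 1022.
From the proposed closed form g(n) = 4ⁿ - 2:
  g(5) = 1022.
Both sides give 1022 at n = 5, and the initial condition(s) match, so the closed form is consistent.

Yes, the closed form is correct.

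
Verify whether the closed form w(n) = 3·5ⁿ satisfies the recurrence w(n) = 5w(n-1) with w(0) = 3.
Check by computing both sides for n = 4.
From the recurrence with w(0) = 3:
  w(0) = 3, w(1) = 15, w(2) = 75, w(3) = 375, w(4) = 1875
  so the recurrence gives w(4) = 1875.
From the proposed closed form w(n) = 3·5ⁿ:
  w(4) = 1875.
Both sides give 1875 at n = 4, and the initial condition(s) match, so the closed form is consistent.

Yes, the closed form is correct.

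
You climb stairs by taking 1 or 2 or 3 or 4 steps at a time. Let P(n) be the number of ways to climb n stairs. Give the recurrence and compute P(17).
Condition on the size of the last step (1 to 4): before it there were n-1, …, n-4 stairs climbed, and these cases are disjoint, so P(n) = P(n-1) + P(n-2) + P(n-3) + P(n-4) (order-4 linear recurrence).
Initial conditions by direct count (compositions of i into parts ≤ 4): P(1) = 1; P(2) = 2; P(3) = 4; P(4) = 8.
Iterating the recurrence: P(5) = 15, P(6) = 29, P(7) = 56, P(8) = 108, P(9) = 208, P(10) = 401, P(11) = 773, P(12) = 1490, P(13) = 2872, P(14) = 5536, P(15) = 10671, P(16) = 20569, P(17) = 39648.

P(n) = P(n-1) + P(n-2) + P(n-3) + P(n-4), P(1) = 1, P(2) = 2, P(3) = 4, P(4) = 8; P(17) = 39648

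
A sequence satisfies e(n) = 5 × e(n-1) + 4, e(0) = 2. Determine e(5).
Computing step by step:
e(0) = 2
e(1) = 5 × 2 + 4 = 14
e(2) = 5 × 14 + 4 = 74
e(3) = 5 × 74 + 4 = 374
e(4) = 5 × 374 + 4 = 1874
e(5) = 5 × 1874 + 4 = 9374

9374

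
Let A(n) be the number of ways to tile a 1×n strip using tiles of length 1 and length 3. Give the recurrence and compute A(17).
Condition on the last tile: it has length 1 (leaving a 1×(n-1) strip) or length 3 (leaving a 1×(n-3) strip), so A(n) = A(n-1) + A(n-3) (order-3 linear recurrence).
For 0 ≤ i < 3 only unit tiles fit, so A(i) = 1.
Iterating the recurrence: A(3) = 2, A(4) = 3, A(5) = 4, A(6) = 6, A(7) = 9, A(8) = 13, A(9) = 19, A(10) = 28, A(11) = 41, A(12) = 60, A(13) = 88, A(14) = 129, A(15) = 189, A(16) = 277, A(17) = 406.

A(n) = A(n-1) + A(n-3), with A(i) = 1 for 0 ≤ i < 3; A(17) = 406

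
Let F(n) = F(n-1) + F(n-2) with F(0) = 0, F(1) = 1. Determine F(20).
Computing the sequence terms:
0, 1, 1, 2, 3, 5, 8, 13, 21, 34, 55, 89, 144, 233, 377, 610, 987, 1597, 2584, 4181, 6765

6765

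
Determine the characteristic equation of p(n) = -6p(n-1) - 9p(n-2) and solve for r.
Substitute p(n) = rⁿ and divide through by rⁿ⁻²: r² + 6r + 9 = 0
Factor: (r + 3)² = 0, so r = -3 (double root).
General solution: p(n) = (A + Bn)·(-3)ⁿ

Characteristic: r² + 6r + 9 = 0, Roots: r = -3 (double root)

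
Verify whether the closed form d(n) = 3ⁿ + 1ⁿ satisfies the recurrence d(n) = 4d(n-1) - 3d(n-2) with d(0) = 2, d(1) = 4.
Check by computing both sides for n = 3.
From the recurrence with d(0) = 2, d(1) = 4:
  d(0) = 2, d(1) = 4, d(2) = 10, d(3) = 28
  so the recurrence gives d(3) = 28.
From the proposed closed form d(n) = 3ⁿ + 1ⁿ:
  d(3) = 28.
Both sides give 28 at n = 3, and the initial condition(s) match, so the closed form is consistent.

Yes, the closed form is correct.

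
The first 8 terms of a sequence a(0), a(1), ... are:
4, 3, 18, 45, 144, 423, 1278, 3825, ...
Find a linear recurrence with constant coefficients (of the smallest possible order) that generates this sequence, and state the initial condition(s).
Look for the lowest-order linear relation among consecutive terms.
Observation: a(n) - 2·a(n-1) - (3)·a(n-2) = 0 holds for the shown terms, and no order-1 relation a(n) = α·a(n-1) + β fits.
Check at n=3: 2·18 + (3)·3 = 45. ✓

a(n) = 2a(n-1) + 3a(n-2), a(0) = 4, a(1) = 3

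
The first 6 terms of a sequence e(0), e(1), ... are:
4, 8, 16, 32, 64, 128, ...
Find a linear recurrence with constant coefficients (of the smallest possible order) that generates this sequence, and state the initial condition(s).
Look for the lowest-order linear relation among consecutive terms.
Observation: each term is 2× the previous.
Check at n=2: 2·8 = 16. ✓

e(n) = 2 × e(n-1), e(0) = 4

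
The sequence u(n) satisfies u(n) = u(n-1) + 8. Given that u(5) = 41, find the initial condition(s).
u(5) = u(0) + 5·8, so u(0) = 41 - 40 = 1.

u(0) = 1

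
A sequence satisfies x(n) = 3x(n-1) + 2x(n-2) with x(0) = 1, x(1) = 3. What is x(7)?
Computing the sequence terms:
1, 3, 11, 39, 139, 495, 1763, 6279

6279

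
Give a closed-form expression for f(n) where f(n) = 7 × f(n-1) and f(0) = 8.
Recurrence: f(n) = 7 × f(n-1), initial: f(0) = 8.
Each term is 7 times the previous, so this is geometric with ratio 7. After n steps: f(n) = f(0)·7ⁿ = 8·7ⁿ.

f(n) = 8·7ⁿ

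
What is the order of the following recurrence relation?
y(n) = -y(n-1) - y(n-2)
The order is the largest lag k for which y(n-k) appears. Here the deepest term is y(n-2), so the order is 2.

Order 2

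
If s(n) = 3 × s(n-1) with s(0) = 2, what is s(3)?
Computing step by step:
s(0) = 2
s(1) = 3 × 2 = 6
s(2) = 3 × 6 = 18
s(3) = 3 × 18 = 54

54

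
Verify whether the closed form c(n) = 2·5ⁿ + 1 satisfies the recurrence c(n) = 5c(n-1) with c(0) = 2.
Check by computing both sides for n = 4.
From the recurrence with c(0) = 2:
  c(0) = 2, c(1) = 10, c(2) = 50, c(3) = 250, c(4) = 1250
  so the recurrence gives c(4) = 1250.
From the proposed closed form c(n) = 2·5ⁿ + 1:
  c(4) = 1251.
The recurrence gives 1250 but the closed form gives 1251, so the closed form does not satisfy the recurrence.

No, the closed form is incorrect.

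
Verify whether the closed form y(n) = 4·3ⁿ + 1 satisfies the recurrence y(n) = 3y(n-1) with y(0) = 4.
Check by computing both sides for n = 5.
From the recurrence with y(0) = 4:
  y(0) = 4, y(1) = 12, y(2) = 36, y(3) = 108, y(4) = 324, y(5) = 972
  so the recurrence gives y(5) = 972.
From the proposed closed form y(n) = 4·3ⁿ + 1:
  y(5) = 973.
The recurrence gives 972 but the closed form gives 973, so the closed form does not satisfy the recurrence.

No, the closed form is incorrect.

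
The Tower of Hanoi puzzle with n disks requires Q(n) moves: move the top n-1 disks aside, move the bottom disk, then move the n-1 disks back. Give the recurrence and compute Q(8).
Moving n disks = move the top n-1 disks aside (Q(n-1) moves) + move the largest disk (1 move) + move the n-1 disks back on top (Q(n-1) moves), so Q(n) = 2Q(n-1) + 1, with Q(1) = 1 (a single disk takes one move).
First terms: 1, 3, 7, 15, 31, 63, … — each is one less than a power of 2. Indeed Q(n) + 1 = 2(Q(n-1) + 1) with Q(1) + 1 = 2, so Q(n) + 1 = 2ⁿ and Q(n) = 2ⁿ - 1.
Hence Q(8) = 2^8 - 1 = 256 - 1 = 255.

Q(n) = 2Q(n-1) + 1, Q(1) = 1; Q(8) = 255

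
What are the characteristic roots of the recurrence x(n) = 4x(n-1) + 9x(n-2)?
Substitute x(n) = rⁿ and divide through by rⁿ⁻²: r² - 4r - 9 = 0
Discriminant: 4² + 4·9 = 52, not a perfect square, so by the quadratic formula r = (4 ± √52)/2.
General solution: x(n) = A·r₁ⁿ + B·r₂ⁿ where r₁,r₂ = (4 ± √52)/2

Characteristic: r² - 4r - 9 = 0, Roots: r = (4 ± √52)/2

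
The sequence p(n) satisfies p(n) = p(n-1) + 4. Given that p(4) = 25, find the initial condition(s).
p(4) = p(0) + 4·4, so p(0) = 25 - 16 = 9.

p(0) = 9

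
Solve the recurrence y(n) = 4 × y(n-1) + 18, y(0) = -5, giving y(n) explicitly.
Recurrence: y(n) = 4 × y(n-1) + 18, initial: y(0) = -5.
Try y(n) = A·4ⁿ + C. Substituting: A·4ⁿ + C = 4(A·4ⁿ⁻¹ + C) + 18 = A·4ⁿ + 4C + 18, so C = 4C + 18, giving C = -6. Then y(0) = A - 6 = -5 gives A = 1.

y(n) = 4ⁿ - 6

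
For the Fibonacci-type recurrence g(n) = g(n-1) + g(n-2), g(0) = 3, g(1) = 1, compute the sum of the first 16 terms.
Computing the sequence terms: 3, 1, 4, 5, 9, 14, 23, 37, 60, 97, 157, 254, 411, 665, 1076, 1741
Adding these values together:

4557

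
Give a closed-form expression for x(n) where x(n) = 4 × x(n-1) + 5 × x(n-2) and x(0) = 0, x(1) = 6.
Recurrence: x(n) = 4 × x(n-1) + 5 × x(n-2), initial: x(0) = 0, x(1) = 6.
Characteristic equation: r² - 4r - 5 = 0, which factors as (r - 5)(r + 1) = 0, so r = 5, -1. General solution x(n) = A·5ⁿ + B·(-1)ⁿ. From x(0) = 0: A + B = 0. From x(1) = 6: 5A - 1B = 6. Solving gives A = 1, B = -1.

x(n) = 5ⁿ - (-1)ⁿ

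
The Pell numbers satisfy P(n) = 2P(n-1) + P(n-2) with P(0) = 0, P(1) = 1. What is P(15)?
Computing the sequence terms:
0, 1, 2, 5, 12, 29, 70, 169, 408, 985, 2378, 5741, 13860, 33461, 80782, 195025

195025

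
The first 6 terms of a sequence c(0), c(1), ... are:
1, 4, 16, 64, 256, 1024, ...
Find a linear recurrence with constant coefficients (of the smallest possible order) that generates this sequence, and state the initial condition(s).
Look for the lowest-order linear relation among consecutive terms.
Observation: each term is 4× the previous.
Check at n=2: 4·4 = 16. ✓

c(n) = 4 × c(n-1), c(0) = 1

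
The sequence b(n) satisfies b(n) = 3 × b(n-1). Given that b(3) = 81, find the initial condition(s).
In general b(n) = 3ⁿ · b(0). At n = 3: b(0) = b(3) / 3^3 = 81 / 27 = 3.

b(0) = 3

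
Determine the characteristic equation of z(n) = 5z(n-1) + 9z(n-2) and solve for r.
Substitute z(n) = rⁿ and divide through by rⁿ⁻²: r² - 5r - 9 = 0
Discriminant: 5² + 4·9 = 61, not a perfect square, so by the quadratic formula r = (5 ± √61)/2.
General solution: z(n) = A·r₁ⁿ + B·r₂ⁿ where r₁,r₂ = (5 ± √61)/2

Characteristic: r² - 5r - 9 = 0, Roots: r = (5 ± √61)/2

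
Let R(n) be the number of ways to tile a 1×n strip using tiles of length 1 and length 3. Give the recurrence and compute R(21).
Condition on the last tile: it has length 1 (leaving a 1×(n-1) strip) or length 3 (leaving a 1×(n-3) strip), so R(n) = R(n-1) + R(n-3) (order-3 linear recurrence).
For 0 ≤ i < 3 only unit tiles fit, so R(i) = 1.
Iterating the recurrence: R(3) = 2, R(4) = 3, R(5) = 4, R(6) = 6, R(7) = 9, R(8) = 13, R(9) = 19, R(10) = 28, R(11) = 41, R(12) = 60, R(13) = 88, R(14) = 129, R(15) = 189, R(16) = 277, R(17) = 406, R(18) = 595, R(19) = 872, R(20) = 1278, R(21) = 1873.

R(n) = R(n-1) + R(n-3), with R(i) = 1 for 0 ≤ i < 3; R(21) = 1873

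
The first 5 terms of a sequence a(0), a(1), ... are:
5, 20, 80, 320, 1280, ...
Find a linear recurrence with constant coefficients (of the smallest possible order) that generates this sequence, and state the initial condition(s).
Look for the lowest-order linear relation among consecutive terms.
Observation: each term is 4× the previous.
Check at n=2: 4·20 = 80. ✓

a(n) = 4 × a(n-1), a(0) = 5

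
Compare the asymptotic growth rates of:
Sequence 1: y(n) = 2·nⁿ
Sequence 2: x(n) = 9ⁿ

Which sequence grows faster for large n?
Comparing growth rates:
Growth-rate hierarchy: log n ≺ any polynomial ≺ any exponential cⁿ (c>1) ≺ n! ≺ nⁿ.
super-exponential nⁿ dominates exponential base 9 asymptotically.

y(n) grows faster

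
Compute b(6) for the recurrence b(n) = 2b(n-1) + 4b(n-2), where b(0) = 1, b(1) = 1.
Computing the sequence terms:
1, 1, 6, 16, 56, 176, 576

576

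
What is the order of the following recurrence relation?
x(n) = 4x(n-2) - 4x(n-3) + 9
The order is the largest lag k for which x(n-k) appears. Here the deepest term is x(n-3) (the 9 term is non-homogeneous and does not affect the order), so the order is 3.

Order 3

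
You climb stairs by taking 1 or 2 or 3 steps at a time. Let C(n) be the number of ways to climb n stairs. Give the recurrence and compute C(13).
Condition on the size of the last step (1 to 3): before it there were n-1, …, n-3 stairs climbed, and these cases are disjoint, so C(n) = C(n-1) + C(n-2) + C(n-3) (order-3 linear recurrence).
Initial conditions by direct count (compositions of i into parts ≤ 3): C(1) = 1; C(2) = 2; C(3) = 4.
Iterating the recurrence: C(4) = 7, C(5) = 13, C(6) = 24, C(7) = 44, C(8) = 81, C(9) = 149, C(10) = 274, C(11) = 504, C(12) = 927, C(13) = 1705.

C(n) = C(n-1) + C(n-2) + C(n-3), C(1) = 1, C(2) = 2, C(3) = 4; C(13) = 1705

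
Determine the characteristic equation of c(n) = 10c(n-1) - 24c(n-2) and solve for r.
Substitute c(n) = rⁿ and divide through by rⁿ⁻²: r² - 10r + 24 = 0
Factor: (r - 6)(r - 4) = 0, so r = 6, 4.
General solution: c(n) = A·6ⁿ + B·4ⁿ

Characteristic: r² - 10r + 24 = 0, Roots: r = 6, 4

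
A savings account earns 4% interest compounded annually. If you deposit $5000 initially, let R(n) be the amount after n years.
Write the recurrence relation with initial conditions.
Each year the balance grows by 4%, i.e. is multiplied by 1 + 4/100 = 1.04, so R(n) = 1.04 × R(n-1). The initial deposit gives R(0) = 5000.
Unrolling gives the closed form R(n) = 5000 × (1.04)ⁿ.

R(n) = 1.04 × R(n-1), R(0) = 5000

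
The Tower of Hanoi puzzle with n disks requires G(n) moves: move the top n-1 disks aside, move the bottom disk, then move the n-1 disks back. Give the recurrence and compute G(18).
Moving n disks = move the top n-1 disks aside (G(n-1) moves) + move the largest disk (1 move) + move the n-1 disks back on top (G(n-1) moves), so G(n) = 2G(n-1) + 1, with G(1) = 1 (a single disk takes one move).
First terms: 1, 3, 7, 15, 31, 63, … — each is one less than a power of 2. Indeed G(n) + 1 = 2(G(n-1) + 1) with G(1) + 1 = 2, so G(n) + 1 = 2ⁿ and G(n) = 2ⁿ - 1.
Hence G(18) = 2^18 - 1 = 262144 - 1 = 262143.

G(n) = 2G(n-1) + 1, G(1) = 1; G(18) = 262143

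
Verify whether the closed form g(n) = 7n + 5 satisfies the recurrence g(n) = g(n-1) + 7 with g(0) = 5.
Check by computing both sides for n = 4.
From the recurrence with g(0) = 5:
  g(0) = 5, g(1) = 12, g(2) = 19, g(3) = 26, g(4) = 33
  so the recurrence gives g(4) = 33.
From the proposed closed form g(n) = 7n + 5:
  g(4) = 33.
Both sides give 33 at n = 4, and the initial condition(s) match, so the closed form is consistent.

Yes, the closed form is correct.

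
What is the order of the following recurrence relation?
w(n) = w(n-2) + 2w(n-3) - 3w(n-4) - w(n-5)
The order is the largest lag k for which w(n-k) appears. Here the deepest term is w(n-5), so the order is 5.

Order 5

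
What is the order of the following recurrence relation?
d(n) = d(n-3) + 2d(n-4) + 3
The order is the largest lag k for which d(n-k) appears. Here the deepest term is d(n-4) (the 3 term is non-homogeneous and does not affect the order), so the order is 4.

Order 4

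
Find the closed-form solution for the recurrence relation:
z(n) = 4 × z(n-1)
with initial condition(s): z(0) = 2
Recurrence: z(n) = 4 × z(n-1), initial: z(0) = 2.
Each term is 4 times the previous, so this is geometric with ratio 4. After n steps: z(n) = z(0)·4ⁿ = 2·4ⁿ.

z(n) = 2·4ⁿ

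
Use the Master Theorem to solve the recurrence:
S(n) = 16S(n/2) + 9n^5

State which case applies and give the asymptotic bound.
Master Theorem template: S(n) = a·S(n/b) + f(n).
Here: a=16, b=2, f(n)=9n^5
Compute log_b(a) = log_2(16) = 4.
f(n) = 9n^5 = Ω(n^(4+ε)) with ε = 1, and the regularity condition holds (a·f(n/b) = (a/b^5)·f(n) with a/b^5 = 2^-1 < 1). Case 3: S(n) = Θ(f(n)) = Θ(n^5).

Case 3: S(n) = Θ(n^5)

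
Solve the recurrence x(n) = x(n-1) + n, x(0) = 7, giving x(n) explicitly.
Recurrence: x(n) = x(n-1) + n, initial: x(0) = 7.
Telescoping: x(n) = x(0) + Σᵢ₌₁ⁿ i = 7 + n(n+1)/2.

x(n) = n(n+1)/2 + 7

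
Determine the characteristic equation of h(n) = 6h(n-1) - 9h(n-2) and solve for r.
Substitute h(n) = rⁿ and divide through by rⁿ⁻²: r² - 6r + 9 = 0
Factor: (r - 3)² = 0, so r = 3 (double root).
General solution: h(n) = (A + Bn)·3ⁿ

Characteristic: r² - 6r + 9 = 0, Roots: r = 3 (double root)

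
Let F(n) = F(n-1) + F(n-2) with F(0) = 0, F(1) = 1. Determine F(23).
Computing the sequence terms:
0, 1, 1, 2, 3, 5, 8, 13, 21, 34, 55, 89, 144, 233, 377, 610, 987, 1597, 2584, 4181, 6765, 10946, 17711, 28657

28657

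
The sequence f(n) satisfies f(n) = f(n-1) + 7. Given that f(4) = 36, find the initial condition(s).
f(4) = f(0) + 4·7, so f(0) = 36 - 28 = 8.

f(0) = 8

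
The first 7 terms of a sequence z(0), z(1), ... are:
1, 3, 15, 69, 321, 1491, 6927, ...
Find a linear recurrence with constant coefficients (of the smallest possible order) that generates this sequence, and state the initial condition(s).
Look for the lowest-order linear relation among consecutive terms.
Observation: z(n) - 4·z(n-1) - (3)·z(n-2) = 0 holds for the shown terms, and no order-1 relation z(n) = α·z(n-1) + β fits.
Check at n=3: 4·15 + (3)·3 = 69. ✓

z(n) = 4z(n-1) + 3z(n-2), z(0) = 1, z(1) = 3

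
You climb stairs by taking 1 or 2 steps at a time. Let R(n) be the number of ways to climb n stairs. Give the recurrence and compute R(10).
Condition on the size of the last step (1 to 2): before it there were n-1, …, n-2 stairs climbed, and these cases are disjoint, so R(n) = R(n-1) + R(n-2) (Fibonacci-type sequence).
Initial conditions by direct count (compositions of i into parts ≤ 2): R(1) = 1; R(2) = 2.
Iterating the recurrence: R(3) = 3, R(4) = 5, R(5) = 8, R(6) = 13, R(7) = 21, R(8) = 34, R(9) = 55, R(10) = 89.

R(n) = R(n-1) + R(n-2), R(1) = 1, R(2) = 2; R(10) = 89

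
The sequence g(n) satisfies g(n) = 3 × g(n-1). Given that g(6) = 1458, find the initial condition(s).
In general g(n) = 3ⁿ · g(0). At n = 6: g(0) = g(6) / 3^6 = 1458 / 729 = 2.

g(0) = 2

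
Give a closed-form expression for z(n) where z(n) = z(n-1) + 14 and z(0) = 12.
Recurrence: z(n) = z(n-1) + 14, initial: z(0) = 12.
Each step adds 14, so z(n) = z(0) + 14n = 14n + 12.

z(n) = 14n + 12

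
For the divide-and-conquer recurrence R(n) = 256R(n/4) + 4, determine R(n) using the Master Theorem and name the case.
Master Theorem template: R(n) = a·R(n/b) + f(n).
Here: a=256, b=4, f(n)=4
Compute log_b(a) = log_4(256) = 4.
f(n) = 4 = O(n^(4-ε)) with ε = 4. Case 1: R(n) = Θ(n^log_b(a)) = Θ(n^4).

Case 1: R(n) = Θ(n^4)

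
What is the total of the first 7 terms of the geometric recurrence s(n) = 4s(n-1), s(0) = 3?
Computing the sequence terms: 3, 12, 48, 192, 768, 3072, 12288
Adding these values together:

16383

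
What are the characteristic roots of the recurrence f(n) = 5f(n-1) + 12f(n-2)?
Substitute f(n) = rⁿ and divide through by rⁿ⁻²: r² - 5r - 12 = 0
Discriminant: 5² + 4·12 = 73, not a perfect square, so by the quadratic formula r = (5 ± √73)/2.
General solution: f(n) = A·r₁ⁿ + B·r₂ⁿ where r₁,r₂ = (5 ± √73)/2

Characteristic: r² - 5r - 12 = 0, Roots: r = (5 ± √73)/2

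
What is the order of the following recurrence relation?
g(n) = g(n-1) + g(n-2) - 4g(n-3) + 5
The order is the largest lag k for which g(n-k) appears. Here the deepest term is g(n-3) (the 5 term is non-homogeneous and does not affect the order), so the order is 3.

Order 3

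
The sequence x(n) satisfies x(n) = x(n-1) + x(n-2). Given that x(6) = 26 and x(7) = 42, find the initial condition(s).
Work backwards using x(k) = x(k+2) - x(k+1):
x(5) = x(7) - x(6) = 42 - 26 = 16
x(4) = x(6) - x(5) = 26 - 16 = 10
x(3) = x(5) - x(4) = 16 - 10 = 6
x(2) = x(4) - x(3) = 10 - 6 = 4
x(1) = x(3) - x(2) = 6 - 4 = 2
x(0) = x(2) - x(1) = 4 - 2 = 2

x(0) = 2, x(1) = 2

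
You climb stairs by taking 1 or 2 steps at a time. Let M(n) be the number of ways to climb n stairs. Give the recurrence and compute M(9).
Condition on the size of the last step (1 to 2): before it there were n-1, …, n-2 stairs climbed, and these cases are disjoint, so M(n) = M(n-1) + M(n-2) (Fibonacci-type sequence).
Initial conditions by direct count (compositions of i into parts ≤ 2): M(1) = 1; M(2) = 2.
Iterating the recurrence: M(3) = 3, M(4) = 5, M(5) = 8, M(6) = 13, M(7) = 21, M(8) = 34, M(9) = 55.

M(n) = M(n-1) + M(n-2), M(1) = 1, M(2) = 2; M(9) = 55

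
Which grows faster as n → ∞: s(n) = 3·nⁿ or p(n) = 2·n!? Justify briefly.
Comparing growth rates:
Growth-rate hierarchy: log n ≺ any polynomial ≺ any exponential cⁿ (c>1) ≺ n! ≺ nⁿ.
super-exponential nⁿ dominates factorial asymptotically.

s(n) grows faster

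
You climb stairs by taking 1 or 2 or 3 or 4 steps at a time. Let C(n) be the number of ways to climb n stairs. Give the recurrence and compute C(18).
Condition on the size of the last step (1 to 4): before it there were n-1, …, n-4 stairs climbed, and these cases are disjoint, so C(n) = C(n-1) + C(n-2) + C(n-3) + C(n-4) (order-4 linear recurrence).
Initial conditions by direct count (compositions of i into parts ≤ 4): C(1) = 1; C(2) = 2; C(3) = 4; C(4) = 8.
Iterating the recurrence: C(5) = 15, C(6) = 29, C(7) = 56, C(8) = 108, C(9) = 208, C(10) = 401, C(11) = 773, C(12) = 1490, C(13) = 2872, C(14) = 5536, C(15) = 10671, C(16) = 20569, C(17) = 39648, C(18) = 76424.

C(n) = C(n-1) + C(n-2) + C(n-3) + C(n-4), C(1) = 1, C(2) = 2, C(3) = 4, C(4) = 8; C(18) = 76424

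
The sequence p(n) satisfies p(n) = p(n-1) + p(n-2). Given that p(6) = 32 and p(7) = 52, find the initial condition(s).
Work backwards using p(k) = p(k+2) - p(k+1):
p(5) = p(7) - p(6) = 52 - 32 = 20
p(4) = p(6) - p(5) = 32 - 20 = 12
p(3) = p(5) - p(4) = 20 - 12 = 8
p(2) = p(4) - p(3) = 12 - 8 = 4
p(1) = p(3) - p(2) = 8 - 4 = 4
p(0) = p(2) - p(1) = 4 - 4 = 0

p(0) = 0, p(1) = 4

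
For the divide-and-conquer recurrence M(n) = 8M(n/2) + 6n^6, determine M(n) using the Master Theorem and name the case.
Master Theorem template: M(n) = a·M(n/b) + f(n).
Here: a=8, b=2, f(n)=6n^6
Compute log_b(a) = log_2(8) = 3.
f(n) = 6n^6 = Ω(n^(3+ε)) with ε = 3, and the regularity condition holds (a·f(n/b) = (a/b^6)·f(n) with a/b^6 = 2^-3 < 1). Case 3: M(n) = Θ(f(n)) = Θ(n^6).

Case 3: M(n) = Θ(n^6)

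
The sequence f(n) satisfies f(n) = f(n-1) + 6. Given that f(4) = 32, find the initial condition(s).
f(4) = f(0) + 4·6, so f(0) = 32 - 24 = 8.

f(0) = 8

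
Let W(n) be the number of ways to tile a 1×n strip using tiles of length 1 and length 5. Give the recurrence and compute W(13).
Condition on the last tile: it has length 1 (leaving a 1×(n-1) strip) or length 5 (leaving a 1×(n-5) strip), so W(n) = W(n-1) + W(n-5) (order-5 linear recurrence).
For 0 ≤ i < 5 only unit tiles fit, so W(i) = 1.
Iterating the recurrence: W(5) = 2, W(6) = 3, W(7) = 4, W(8) = 5, W(9) = 6, W(10) = 8, W(11) = 11, W(12) = 15, W(13) = 20.

W(n) = W(n-1) + W(n-5), with W(i) = 1 for 0 ≤ i < 5; W(13) = 20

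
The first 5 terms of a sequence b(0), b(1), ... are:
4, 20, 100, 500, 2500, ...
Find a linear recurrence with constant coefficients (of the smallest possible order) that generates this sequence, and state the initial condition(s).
Look for the lowest-order linear relation among consecutive terms.
Observation: each term is 5× the previous.
Check at n=2: 5·20 = 100. ✓

b(n) = 5 × b(n-1), b(0) = 4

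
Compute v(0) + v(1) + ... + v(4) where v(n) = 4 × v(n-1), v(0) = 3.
Computing the sequence terms: 3, 12, 48, 192, 768
Adding these values together:

1023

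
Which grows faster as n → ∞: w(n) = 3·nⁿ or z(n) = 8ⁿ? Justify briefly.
Comparing growth rates:
Growth-rate hierarchy: log n ≺ any polynomial ≺ any exponential cⁿ (c>1) ≺ n! ≺ nⁿ.
super-exponential nⁿ dominates exponential base 8 asymptotically.

w(n) grows faster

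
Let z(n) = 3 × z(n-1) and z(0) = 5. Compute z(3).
Computing step by step:
z(0) = 5
z(1) = 3 × 5 = 15
z(2) = 3 × 15 = 45
z(3) = 3 × 45 = 135

135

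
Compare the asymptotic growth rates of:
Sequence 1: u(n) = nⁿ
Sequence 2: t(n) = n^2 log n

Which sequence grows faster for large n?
Comparing growth rates:
Growth-rate hierarchy: log n ≺ any polynomial ≺ any exponential cⁿ (c>1) ≺ n! ≺ nⁿ.
super-exponential nⁿ dominates polynomial degree 2 (with log factor) asymptotically.

u(n) grows faster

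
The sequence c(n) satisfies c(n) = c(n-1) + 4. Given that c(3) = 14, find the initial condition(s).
c(3) = c(0) + 3·4, so c(0) = 14 - 12 = 2.

c(0) = 2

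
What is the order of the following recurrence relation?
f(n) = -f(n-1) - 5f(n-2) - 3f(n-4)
The order is the largest lag k for which f(n-k) appears. Here the deepest term is f(n-4), so the order is 4.

Order 4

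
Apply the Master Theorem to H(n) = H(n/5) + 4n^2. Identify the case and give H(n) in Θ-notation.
Master Theorem template: H(n) = a·H(n/b) + f(n).
Here: a=1, b=5, f(n)=4n^2
Compute log_b(a) = log_5(1) = 0.
f(n) = 4n^2 = Ω(n^(0+ε)) with ε = 2, and the regularity condition holds (a·f(n/b) = (a/b^2)·f(n) with a/b^2 = 5^-2 < 1). Case 3: H(n) = Θ(f(n)) = Θ(n^2).

Case 3: H(n) = Θ(n^2)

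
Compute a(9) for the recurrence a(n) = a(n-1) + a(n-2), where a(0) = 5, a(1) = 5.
Computing the sequence terms:
5, 5, 10, 15, 25, 40, 65, 105, 170, 275

275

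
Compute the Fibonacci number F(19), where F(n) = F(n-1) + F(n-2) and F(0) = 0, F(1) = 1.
Computing the sequence terms:
0, 1, 1, 2, 3, 5, 8, 13, 21, 34, 55, 89, 144, 233, 377, 610, 987, 1597, 2584, 4181

4181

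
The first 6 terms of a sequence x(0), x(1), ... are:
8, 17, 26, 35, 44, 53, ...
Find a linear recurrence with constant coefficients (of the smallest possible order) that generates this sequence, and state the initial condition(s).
Look for the lowest-order linear relation among consecutive terms.
Observation: consecutive differences are constant (= 9).
Check at n=2: 1·17 + 9 = 26. ✓

x(n) = x(n-1) + 9, x(0) = 8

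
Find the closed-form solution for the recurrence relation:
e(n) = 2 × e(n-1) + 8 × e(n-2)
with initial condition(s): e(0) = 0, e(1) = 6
Recurrence: e(n) = 2 × e(n-1) + 8 × e(n-2), initial: e(0) = 0, e(1) = 6.
Characteristic equation: r² - 2r - 8 = 0, which factors as (r - 4)(r + 2) = 0, so r = 4, -2. General solution e(n) = A·4ⁿ + B·(-2)ⁿ. From e(0) = 0: A + B = 0. From e(1) = 6: 4A - 2B = 6. Solving gives A = 1, B = -1.

e(n) = 4ⁿ - (-2)ⁿ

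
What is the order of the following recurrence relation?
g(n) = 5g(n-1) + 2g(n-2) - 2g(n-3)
The order is the largest lag k for which g(n-k) appears. Here the deepest term is g(n-3), so the order is 3.

Order 3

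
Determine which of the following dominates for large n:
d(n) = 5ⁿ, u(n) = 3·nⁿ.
Comparing growth rates:
Growth-rate hierarchy: log n ≺ any polynomial ≺ any exponential cⁿ (c>1) ≺ n! ≺ nⁿ.
super-exponential nⁿ dominates exponential base 5 asymptotically.

u(n) grows faster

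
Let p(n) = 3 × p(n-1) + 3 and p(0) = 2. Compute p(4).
Computing step by step:
p(0) = 2
p(1) = 3 × 2 + 3 = 9
p(2) = 3 × 9 + 3 = 30
p(3) = 3 × 30 + 3 = 93
p(4) = 3 × 93 + 3 = 282

282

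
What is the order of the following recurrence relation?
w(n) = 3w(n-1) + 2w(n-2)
The order is the largest lag k for which w(n-k) appears. Here the deepest term is w(n-2), so the order is 2.

Order 2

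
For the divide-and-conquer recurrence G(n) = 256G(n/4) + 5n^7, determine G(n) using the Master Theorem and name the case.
Master Theorem template: G(n) = a·G(n/b) + f(n).
Here: a=256, b=4, f(n)=5n^7
Compute log_b(a) = log_4(256) = 4.
f(n) = 5n^7 = Ω(n^(4+ε)) with ε = 3, and the regularity condition holds (a·f(n/b) = (a/b^7)·f(n) with a/b^7 = 4^-3 < 1). Case 3: G(n) = Θ(f(n)) = Θ(n^7).

Case 3: G(n) = Θ(n^7)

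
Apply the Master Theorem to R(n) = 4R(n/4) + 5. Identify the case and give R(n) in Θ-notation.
Master Theorem template: R(n) = a·R(n/b) + f(n).
Here: a=4, b=4, f(n)=5
Compute log_b(a) = log_4(4) = 1.
f(n) = 5 = O(n^(1-ε)) with ε = 1. Case 1: R(n) = Θ(n^log_b(a)) = Θ(n).

Case 1: R(n) = Θ(n)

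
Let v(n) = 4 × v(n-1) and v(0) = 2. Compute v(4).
Computing step by step:
v(0) = 2
v(1) = 4 × 2 = 8
v(2) = 4 × 8 = 32
v(3) = 4 × 32 = 128
v(4) = 4 × 128 = 512

512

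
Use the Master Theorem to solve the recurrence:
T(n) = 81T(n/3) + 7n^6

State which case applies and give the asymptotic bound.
Master Theorem template: T(n) = a·T(n/b) + f(n).
Here: a=81, b=3, f(n)=7n^6
Compute log_b(a) = log_3(81) = 4.
f(n) = 7n^6 = Ω(n^(4+ε)) with ε = 2, and the regularity condition holds (a·f(n/b) = (a/b^6)·f(n) with a/b^6 = 3^-2 < 1). Case 3: T(n) = Θ(f(n)) = Θ(n^6).

Case 3: T(n) = Θ(n^6)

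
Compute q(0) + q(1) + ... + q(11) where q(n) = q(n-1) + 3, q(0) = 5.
Computing the sequence terms: 5, 8, 11, 14, 17, 20, 23, 26, 29, 32, 35, 38
Adding these values together:

258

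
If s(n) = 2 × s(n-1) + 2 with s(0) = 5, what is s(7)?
Computing step by step:
s(0) = 5
s(1) = 2 × 5 + 2 = 12
s(2) = 2 × 12 + 2 = 26
s(3) = 2 × 26 + 2 = 54
s(4) = 2 × 54 + 2 = 110
s(5) = 2 × 110 + 2 = 222
s(6) = 2 × 222 + 2 = 446
s(7) = 2 × 446 + 2 = 894

894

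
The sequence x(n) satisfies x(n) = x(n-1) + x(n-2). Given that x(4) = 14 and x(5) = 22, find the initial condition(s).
Work backwards using x(k) = x(k+2) - x(k+1):
x(3) = x(5) - x(4) = 22 - 14 = 8
x(2) = x(4) - x(3) = 14 - 8 = 6
x(1) = x(3) - x(2) = 8 - 6 = 2
x(0) = x(2) - x(1) = 6 - 2 = 4

x(0) = 4, x(1) = 2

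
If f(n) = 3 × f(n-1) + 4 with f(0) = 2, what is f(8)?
Computing step by step:
f(0) = 2
f(1) = 3 × 2 + 4 = 10
f(2) = 3 × 10 + 4 = 34
f(3) = 3 × 34 + 4 = 106
f(4) = 3 × 106 + 4 = 322
f(5) = 3 × 322 + 4 = 970
f(6) = 3 × 970 + 4 = 2914
f(7) = 3 × 2914 + 4 = 8746
f(8) = 3 × 8746 + 4 = 26242

26242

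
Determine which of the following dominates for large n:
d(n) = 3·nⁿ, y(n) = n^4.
Comparing growth rates:
Growth-rate hierarchy: log n ≺ any polynomial ≺ any exponential cⁿ (c>1) ≺ n! ≺ nⁿ.
super-exponential nⁿ dominates polynomial degree 4 asymptotically.

d(n) grows faster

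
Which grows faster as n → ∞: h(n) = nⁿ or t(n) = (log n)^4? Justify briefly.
Comparing growth rates:
Growth-rate hierarchy: log n ≺ any polynomial ≺ any exponential cⁿ (c>1) ≺ n! ≺ nⁿ.
super-exponential nⁿ dominates polylogarithmic (log n)^4 asymptotically.

h(n) grows faster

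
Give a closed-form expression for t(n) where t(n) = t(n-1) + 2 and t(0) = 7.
Recurrence: t(n) = t(n-1) + 2, initial: t(0) = 7.
Each step adds 2, so t(n) = t(0) + 2n = 2n + 7.

t(n) = 2n + 7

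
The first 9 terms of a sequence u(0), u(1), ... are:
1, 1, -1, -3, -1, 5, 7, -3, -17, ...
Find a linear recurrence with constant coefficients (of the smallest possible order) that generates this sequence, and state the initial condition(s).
Look for the lowest-order linear relation among consecutive terms.
Observation: u(n) - 1·u(n-1) - (-2)·u(n-2) = 0 holds for the shown terms, and no order-1 relation u(n) = α·u(n-1) + β fits.
Check at n=3: 1·-1 + (-2)·1 = -3. ✓

u(n) = u(n-1) - 2u(n-2), u(0) = 1, u(1) = 1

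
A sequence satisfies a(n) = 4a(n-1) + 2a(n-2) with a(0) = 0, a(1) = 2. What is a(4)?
Computing the sequence terms:
0, 2, 8, 36, 160

160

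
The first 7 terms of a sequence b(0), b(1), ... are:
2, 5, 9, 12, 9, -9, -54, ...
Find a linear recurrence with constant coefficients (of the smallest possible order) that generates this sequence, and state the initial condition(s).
Look for the lowest-order linear relation among consecutive terms.
Observation: b(n) - 3·b(n-1) - (-3)·b(n-2) = 0 holds for the shown terms, and no order-1 relation b(n) = α·b(n-1) + β fits.
Check at n=3: 3·9 + (-3)·5 = 12. ✓

b(n) = 3b(n-1) - 3b(n-2), b(0) = 2, b(1) = 5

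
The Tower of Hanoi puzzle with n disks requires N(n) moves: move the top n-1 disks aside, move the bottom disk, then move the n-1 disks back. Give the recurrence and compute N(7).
Moving n disks = move the top n-1 disks aside (N(n-1) moves) + move the largest disk (1 move) + move the n-1 disks back on top (N(n-1) moves), so N(n) = 2N(n-1) + 1, with N(1) = 1 (a single disk takes one move).
First terms: 1, 3, 7, 15, 31, 63, … — each is one less than a power of 2. Indeed N(n) + 1 = 2(N(n-1) + 1) with N(1) + 1 = 2, so N(n) + 1 = 2ⁿ and N(n) = 2ⁿ - 1.
Hence N(7) = 2^7 - 1 = 128 - 1 = 127.

N(n) = 2N(n-1) + 1, N(1) = 1; N(7) = 127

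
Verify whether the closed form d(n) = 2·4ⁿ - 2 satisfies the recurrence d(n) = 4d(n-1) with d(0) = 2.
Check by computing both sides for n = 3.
From the recurrence with d(0) = 2:
  d(0) = 2, d(1) = 8, d(2) = 32, d(3) = 128
  so the recurrence gives d(3) = 128.
From the proposed closed form d(n) = 2·4ⁿ - 2:
  d(3) = 126.
The recurrence gives 128 but the closed form gives 126, so the closed form does not satisfy the recurrence.

No, the closed form is incorrect.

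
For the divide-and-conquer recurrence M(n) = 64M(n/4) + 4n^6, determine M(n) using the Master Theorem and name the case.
Master Theorem template: M(n) = a·M(n/b) + f(n).
Here: a=64, b=4, f(n)=4n^6
Compute log_b(a) = log_4(64) = 3.
f(n) = 4n^6 = Ω(n^(3+ε)) with ε = 3, and the regularity condition holds (a·f(n/b) = (a/b^6)·f(n) with a/b^6 = 4^-3 < 1). Case 3: M(n) = Θ(f(n)) = Θ(n^6).

Case 3: M(n) = Θ(n^6)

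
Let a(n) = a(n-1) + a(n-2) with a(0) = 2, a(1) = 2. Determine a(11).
Computing the sequence terms:
2, 2, 4, 6, 10, 16, 26, 42, 68, 110, 178, 288

288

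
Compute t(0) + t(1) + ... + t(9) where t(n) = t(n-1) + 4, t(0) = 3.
Computing the sequence terms: 3, 7, 11, 15, 19, 23, 27, 31, 35, 39
Adding these values together:

210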